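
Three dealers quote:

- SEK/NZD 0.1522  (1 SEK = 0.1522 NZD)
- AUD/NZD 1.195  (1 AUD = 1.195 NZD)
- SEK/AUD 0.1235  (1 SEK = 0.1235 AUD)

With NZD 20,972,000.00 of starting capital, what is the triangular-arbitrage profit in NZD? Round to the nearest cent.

Profit: NZD 656,163.23

Profitable loop is NZD → AUD → SEK → NZD:
NZD 20,972,000.00 ÷ 1.195 = AUD 17,549,790.79
AUD 17,549,790.79 ÷ 0.1235 = SEK 142,103,569.19
SEK 142,103,569.19 × 0.1522 = NZD 21,628,163.23
Profit = NZD 21,628,163.23 − NZD 20,972,000.00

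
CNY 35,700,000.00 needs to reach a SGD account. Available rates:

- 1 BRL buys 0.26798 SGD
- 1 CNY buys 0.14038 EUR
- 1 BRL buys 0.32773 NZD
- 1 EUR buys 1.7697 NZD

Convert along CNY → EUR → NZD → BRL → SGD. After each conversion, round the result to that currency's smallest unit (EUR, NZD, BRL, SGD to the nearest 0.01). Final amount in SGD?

CNY 35,700,000.00 × 0.14038 = EUR 5,011,566.00
EUR 5,011,566.00 × 1.7697 = NZD 8,868,968.35
NZD 8,868,968.35 ÷ 0.32773 = BRL 27,061,814.15
BRL 27,061,814.15 × 0.26798 = SGD 7,252,024.96

SGD 7,252,024.96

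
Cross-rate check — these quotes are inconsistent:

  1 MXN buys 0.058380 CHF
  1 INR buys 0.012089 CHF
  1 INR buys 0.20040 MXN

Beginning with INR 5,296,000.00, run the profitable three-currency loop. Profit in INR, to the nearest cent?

Profitable loop is INR → CHF → MXN → INR:
INR 5,296,000.00 × 0.012089 = CHF 64,023.34
CHF 64,023.34 ÷ 0.058380 = MXN 1,096,665.71
MXN 1,096,665.71 ÷ 0.20040 = INR 5,472,383.77
Profit = INR 5,472,383.77 − INR 5,296,000.00

Profit: INR 176,383.77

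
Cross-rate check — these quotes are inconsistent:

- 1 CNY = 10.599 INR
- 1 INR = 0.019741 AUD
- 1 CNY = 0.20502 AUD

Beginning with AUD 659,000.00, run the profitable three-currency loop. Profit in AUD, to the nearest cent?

Profitable loop is AUD → CNY → INR → AUD:
AUD 659,000.00 ÷ 0.20502 = CNY 3,214,320.55
CNY 3,214,320.55 × 10.599 = INR 34,068,583.55
INR 34,068,583.55 × 0.019741 = AUD 672,547.91
Profit = AUD 672,547.91 − AUD 659,000.00

Profit: AUD 13,547.91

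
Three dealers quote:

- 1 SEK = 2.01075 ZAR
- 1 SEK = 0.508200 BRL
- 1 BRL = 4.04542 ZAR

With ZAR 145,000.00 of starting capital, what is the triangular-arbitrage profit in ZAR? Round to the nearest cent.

Profitable loop is ZAR → SEK → BRL → ZAR:
ZAR 145,000.00 ÷ 2.01075 = SEK 72,112.40
SEK 72,112.40 × 0.508200 = BRL 36,647.52
BRL 36,647.52 × 4.04542 = ZAR 148,254.61
Profit = ZAR 148,254.61 − ZAR 145,000.00

Profit: ZAR 3,254.61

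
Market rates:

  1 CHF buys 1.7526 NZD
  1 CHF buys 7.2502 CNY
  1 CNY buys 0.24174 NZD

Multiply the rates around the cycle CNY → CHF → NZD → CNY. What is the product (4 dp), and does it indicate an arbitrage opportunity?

Around CNY → CHF → NZD → CNY: 1 ÷ 7.2502 × 1.7526 ÷ 0.24174 = 0.999964
Product ≈ 1 (deviation 0.004%, within rounding noise).

1.0000 (no arbitrage)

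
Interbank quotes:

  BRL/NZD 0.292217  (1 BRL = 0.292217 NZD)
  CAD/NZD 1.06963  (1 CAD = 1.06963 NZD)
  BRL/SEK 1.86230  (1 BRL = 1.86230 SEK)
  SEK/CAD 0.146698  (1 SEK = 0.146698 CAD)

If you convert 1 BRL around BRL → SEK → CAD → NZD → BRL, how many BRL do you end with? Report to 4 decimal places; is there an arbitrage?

1.0000 (no arbitrage)

Around BRL → SEK → CAD → NZD → BRL: 1 × 1.86230 × 0.146698 × 1.06963 ÷ 0.292217 = 1.000004
Product ≈ 1 (deviation 0.000%, within rounding noise).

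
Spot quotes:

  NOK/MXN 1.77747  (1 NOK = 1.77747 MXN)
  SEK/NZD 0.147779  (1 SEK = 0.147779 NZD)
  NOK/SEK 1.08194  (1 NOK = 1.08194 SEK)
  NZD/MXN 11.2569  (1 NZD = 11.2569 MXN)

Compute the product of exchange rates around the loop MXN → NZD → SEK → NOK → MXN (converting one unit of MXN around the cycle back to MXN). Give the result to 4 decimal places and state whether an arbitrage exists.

Around MXN → NZD → SEK → NOK → MXN: 1 ÷ 11.2569 ÷ 0.147779 ÷ 1.08194 × 1.77747 = 0.987569
Product < 1; profitable direction is MXN → NOK → SEK → NZD → MXN.

0.9876 (arbitrage exists)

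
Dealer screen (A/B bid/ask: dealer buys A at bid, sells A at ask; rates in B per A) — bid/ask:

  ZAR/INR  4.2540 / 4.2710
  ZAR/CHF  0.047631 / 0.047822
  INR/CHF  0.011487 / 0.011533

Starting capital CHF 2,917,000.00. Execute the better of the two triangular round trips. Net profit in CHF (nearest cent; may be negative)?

Net profit: CHF 63,662.48

Best loop CHF → ZAR → INR → CHF:
CHF 2,917,000.00 ÷ 0.047822 (buy ZAR at ask) = ZAR 60,997,030.66
ZAR 60,997,030.66 × 4.2540 (sell ZAR at bid) = INR 259,481,368.41
INR 259,481,368.41 × 0.011487 (sell INR at bid) = CHF 2,980,662.48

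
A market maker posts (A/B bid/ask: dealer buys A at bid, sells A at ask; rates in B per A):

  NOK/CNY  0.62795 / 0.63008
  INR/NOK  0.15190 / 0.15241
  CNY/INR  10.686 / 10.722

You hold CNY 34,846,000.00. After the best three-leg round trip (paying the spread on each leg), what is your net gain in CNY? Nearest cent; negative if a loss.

Best loop CNY → INR → NOK → CNY:
CNY 34,846,000.00 × 10.686 (sell CNY at bid) = INR 372,364,356.00
INR 372,364,356.00 × 0.15190 (sell INR at bid) = NOK 56,562,145.68
NOK 56,562,145.68 × 0.62795 (sell NOK at bid) = CNY 35,518,199.38

Net profit: CNY 672,199.38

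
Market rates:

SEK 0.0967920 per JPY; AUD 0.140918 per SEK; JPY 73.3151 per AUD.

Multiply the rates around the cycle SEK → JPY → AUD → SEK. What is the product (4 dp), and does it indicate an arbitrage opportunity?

1.0000 (no arbitrage)

Around SEK → JPY → AUD → SEK: 1 ÷ 0.0967920 ÷ 73.3151 ÷ 0.140918 = 1.000001
Product ≈ 1 (deviation 0.000%, within rounding noise).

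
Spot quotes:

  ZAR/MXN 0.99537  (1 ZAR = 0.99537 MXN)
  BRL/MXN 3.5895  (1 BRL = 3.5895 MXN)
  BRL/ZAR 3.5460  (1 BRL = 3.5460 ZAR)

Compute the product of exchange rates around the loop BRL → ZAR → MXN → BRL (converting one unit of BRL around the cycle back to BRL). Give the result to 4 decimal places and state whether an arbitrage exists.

Around BRL → ZAR → MXN → BRL: 1 × 3.5460 × 0.99537 ÷ 3.5895 = 0.983307
Product < 1; profitable direction is BRL → MXN → ZAR → BRL.

0.9833 (arbitrage exists)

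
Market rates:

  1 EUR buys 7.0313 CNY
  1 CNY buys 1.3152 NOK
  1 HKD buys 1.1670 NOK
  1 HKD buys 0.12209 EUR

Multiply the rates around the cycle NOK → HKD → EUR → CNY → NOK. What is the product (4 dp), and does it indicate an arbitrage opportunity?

Around NOK → HKD → EUR → CNY → NOK: 1 ÷ 1.1670 × 0.12209 × 7.0313 × 1.3152 = 0.967468
Product < 1; profitable direction is NOK → CNY → EUR → HKD → NOK.

0.9675 (arbitrage exists)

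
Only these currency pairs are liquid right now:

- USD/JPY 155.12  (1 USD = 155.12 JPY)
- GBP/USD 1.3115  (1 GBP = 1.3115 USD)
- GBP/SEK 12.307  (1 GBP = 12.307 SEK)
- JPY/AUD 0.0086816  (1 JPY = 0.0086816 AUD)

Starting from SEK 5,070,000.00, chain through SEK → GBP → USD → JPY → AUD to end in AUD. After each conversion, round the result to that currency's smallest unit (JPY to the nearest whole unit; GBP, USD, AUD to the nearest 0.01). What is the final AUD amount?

SEK 5,070,000.00 ÷ 12.307 = GBP 411,960.67
GBP 411,960.67 × 1.3115 = USD 540,286.42
USD 540,286.42 × 155.12 = JPY 83,809,229
JPY 83,809,229 × 0.0086816 = AUD 727,598.20

AUD 727,598.20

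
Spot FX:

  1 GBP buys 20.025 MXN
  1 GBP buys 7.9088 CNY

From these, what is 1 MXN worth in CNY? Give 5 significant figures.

1 MXN ÷ 20.025 = 0.0499376 GBP
0.0499376 GBP × 7.9088 = 0.394946 CNY

MXN/CNY = 0.39495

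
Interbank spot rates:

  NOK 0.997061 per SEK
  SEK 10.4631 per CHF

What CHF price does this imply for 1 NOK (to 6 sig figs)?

1 NOK ÷ 0.997061 = 1.00295 SEK
1.00295 SEK ÷ 10.4631 = 0.0958557 CHF

NOK/CHF = 0.0958557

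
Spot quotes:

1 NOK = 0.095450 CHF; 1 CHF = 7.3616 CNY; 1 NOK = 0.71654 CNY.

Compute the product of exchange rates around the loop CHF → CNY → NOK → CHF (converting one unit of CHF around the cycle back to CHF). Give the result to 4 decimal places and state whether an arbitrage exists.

0.9806 (arbitrage exists)

Around CHF → CNY → NOK → CHF: 1 × 7.3616 ÷ 0.71654 × 0.095450 = 0.980636
Product < 1; profitable direction is CHF → NOK → CNY → CHF.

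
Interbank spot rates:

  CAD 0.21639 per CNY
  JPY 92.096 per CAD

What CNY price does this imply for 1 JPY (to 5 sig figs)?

JPY/CNY = 0.050179

1 JPY ÷ 92.096 = 0.0108582 CAD
0.0108582 CAD ÷ 0.21639 = 0.050179 CNY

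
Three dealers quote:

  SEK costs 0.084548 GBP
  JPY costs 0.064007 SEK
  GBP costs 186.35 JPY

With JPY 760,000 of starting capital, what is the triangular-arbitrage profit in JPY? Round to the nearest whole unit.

Profit: JPY 6,432

Profitable loop is JPY → SEK → GBP → JPY:
JPY 760,000 × 0.064007 = SEK 48,645.32
SEK 48,645.32 × 0.084548 = GBP 4,112.86
GBP 4,112.86 × 186.35 = JPY 766,432
Profit = JPY 766,432 − JPY 760,000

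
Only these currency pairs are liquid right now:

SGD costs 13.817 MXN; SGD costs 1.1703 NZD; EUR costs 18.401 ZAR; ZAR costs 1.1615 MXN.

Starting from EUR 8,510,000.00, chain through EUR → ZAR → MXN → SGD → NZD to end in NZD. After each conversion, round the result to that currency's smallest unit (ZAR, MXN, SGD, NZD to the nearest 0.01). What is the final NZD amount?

EUR 8,510,000.00 × 18.401 = ZAR 156,592,510.00
ZAR 156,592,510.00 × 1.1615 = MXN 181,882,200.37
MXN 181,882,200.37 ÷ 13.817 = SGD 13,163,653.50
SGD 13,163,653.50 × 1.1703 = NZD 15,405,423.69

NZD 15,405,423.69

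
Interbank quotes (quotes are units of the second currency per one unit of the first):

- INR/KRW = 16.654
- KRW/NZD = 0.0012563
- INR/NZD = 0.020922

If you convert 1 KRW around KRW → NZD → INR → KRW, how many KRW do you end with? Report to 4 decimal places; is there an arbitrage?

1.0000 (no arbitrage)

Around KRW → NZD → INR → KRW: 1 × 0.0012563 ÷ 0.020922 × 16.654 = 1.000020
Product ≈ 1 (deviation 0.002%, within rounding noise).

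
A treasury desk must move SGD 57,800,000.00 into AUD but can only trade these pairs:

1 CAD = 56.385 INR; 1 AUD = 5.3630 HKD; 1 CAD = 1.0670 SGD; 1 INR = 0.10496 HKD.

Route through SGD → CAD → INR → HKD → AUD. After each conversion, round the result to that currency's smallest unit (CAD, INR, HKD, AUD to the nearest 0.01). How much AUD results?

SGD 57,800,000.00 ÷ 1.0670 = CAD 54,170,571.70
CAD 54,170,571.70 × 56.385 = INR 3,054,407,685.30
INR 3,054,407,685.30 × 0.10496 = HKD 320,590,630.65
HKD 320,590,630.65 ÷ 5.3630 = AUD 59,778,226.86

AUD 59,778,226.86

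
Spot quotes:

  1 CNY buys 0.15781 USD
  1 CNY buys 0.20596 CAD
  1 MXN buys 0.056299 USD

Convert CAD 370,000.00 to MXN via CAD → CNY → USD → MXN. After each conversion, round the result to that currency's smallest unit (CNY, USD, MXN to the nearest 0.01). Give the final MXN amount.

CAD 370,000.00 ÷ 0.20596 = CNY 1,796,465.33
CNY 1,796,465.33 × 0.15781 = USD 283,500.19
USD 283,500.19 ÷ 0.056299 = MXN 5,035,616.80

MXN 5,035,616.80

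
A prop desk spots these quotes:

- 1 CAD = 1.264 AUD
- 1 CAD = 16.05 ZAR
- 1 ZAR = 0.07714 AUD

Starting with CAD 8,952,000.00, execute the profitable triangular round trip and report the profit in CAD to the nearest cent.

Profit: CAD 187,290.38

Profitable loop is CAD → AUD → ZAR → CAD:
CAD 8,952,000.00 × 1.264 = AUD 11,315,328.00
AUD 11,315,328.00 ÷ 0.07714 = ZAR 146,685,610.58
ZAR 146,685,610.58 ÷ 16.05 = CAD 9,139,290.38
Profit = CAD 9,139,290.38 − CAD 8,952,000.00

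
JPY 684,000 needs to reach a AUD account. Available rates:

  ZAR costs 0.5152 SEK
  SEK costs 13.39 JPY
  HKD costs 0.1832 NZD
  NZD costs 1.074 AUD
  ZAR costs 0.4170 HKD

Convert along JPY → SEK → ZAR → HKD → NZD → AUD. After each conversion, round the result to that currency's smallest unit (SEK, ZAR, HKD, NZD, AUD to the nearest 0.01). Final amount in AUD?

AUD 8,135.15

JPY 684,000 ÷ 13.39 = SEK 51,082.90
SEK 51,082.90 ÷ 0.5152 = ZAR 99,151.59
ZAR 99,151.59 × 0.4170 = HKD 41,346.21
HKD 41,346.21 × 0.1832 = NZD 7,574.63
NZD 7,574.63 × 1.074 = AUD 8,135.15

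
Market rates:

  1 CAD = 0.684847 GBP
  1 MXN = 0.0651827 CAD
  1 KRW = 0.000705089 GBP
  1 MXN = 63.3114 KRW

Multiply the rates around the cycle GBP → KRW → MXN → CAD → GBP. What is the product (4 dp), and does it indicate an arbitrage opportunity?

1.0000 (no arbitrage)

Around GBP → KRW → MXN → CAD → GBP: 1 ÷ 0.000705089 ÷ 63.3114 × 0.0651827 × 0.684847 = 1.000000
Product ≈ 1 (deviation 0.000%, within rounding noise).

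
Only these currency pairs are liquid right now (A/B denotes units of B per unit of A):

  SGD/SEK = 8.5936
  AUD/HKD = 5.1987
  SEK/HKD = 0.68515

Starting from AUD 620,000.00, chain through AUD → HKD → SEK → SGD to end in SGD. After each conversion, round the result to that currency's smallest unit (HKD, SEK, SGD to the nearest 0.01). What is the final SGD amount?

AUD 620,000.00 × 5.1987 = HKD 3,223,194.00
HKD 3,223,194.00 ÷ 0.68515 = SEK 4,704,362.55
SEK 4,704,362.55 ÷ 8.5936 = SGD 547,426.29

SGD 547,426.29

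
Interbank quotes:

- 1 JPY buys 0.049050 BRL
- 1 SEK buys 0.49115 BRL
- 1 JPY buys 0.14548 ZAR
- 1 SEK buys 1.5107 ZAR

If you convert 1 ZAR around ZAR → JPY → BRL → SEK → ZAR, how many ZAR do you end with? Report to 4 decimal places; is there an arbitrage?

1.0371 (arbitrage exists)

Around ZAR → JPY → BRL → SEK → ZAR: 1 ÷ 0.14548 × 0.049050 ÷ 0.49115 × 1.5107 = 1.037050
Product > 1; profitable direction is ZAR → JPY → BRL → SEK → ZAR.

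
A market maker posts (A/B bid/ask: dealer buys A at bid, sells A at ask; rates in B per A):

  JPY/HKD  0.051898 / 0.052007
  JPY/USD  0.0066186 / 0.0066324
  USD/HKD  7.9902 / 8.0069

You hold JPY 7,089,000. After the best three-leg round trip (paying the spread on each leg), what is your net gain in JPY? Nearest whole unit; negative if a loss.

Net profit: JPY 119,534

Best loop JPY → USD → HKD → JPY:
JPY 7,089,000 × 0.0066186 (sell JPY at bid) = USD 46,919.26
USD 46,919.26 × 7.9902 (sell USD at bid) = HKD 374,894.23
HKD 374,894.23 ÷ 0.052007 (buy JPY at ask) = JPY 7,208,534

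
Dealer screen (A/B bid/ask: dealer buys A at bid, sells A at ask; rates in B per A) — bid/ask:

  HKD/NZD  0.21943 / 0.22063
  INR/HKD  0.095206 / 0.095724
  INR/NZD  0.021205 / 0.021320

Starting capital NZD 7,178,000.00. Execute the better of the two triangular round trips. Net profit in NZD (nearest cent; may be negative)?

Net profit: NZD 29,029.96

Best loop NZD → HKD → INR → NZD:
NZD 7,178,000.00 ÷ 0.22063 (buy HKD at ask) = HKD 32,534,106.88
HKD 32,534,106.88 ÷ 0.095724 (buy INR at ask) = INR 339,874,084.62
INR 339,874,084.62 × 0.021205 (sell INR at bid) = NZD 7,207,029.96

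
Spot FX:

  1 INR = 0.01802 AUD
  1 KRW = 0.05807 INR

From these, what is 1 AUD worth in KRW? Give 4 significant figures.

1 AUD ÷ 0.01802 = 55.4939 INR
55.4939 INR ÷ 0.05807 = 955.638 KRW

AUD/KRW = 955.6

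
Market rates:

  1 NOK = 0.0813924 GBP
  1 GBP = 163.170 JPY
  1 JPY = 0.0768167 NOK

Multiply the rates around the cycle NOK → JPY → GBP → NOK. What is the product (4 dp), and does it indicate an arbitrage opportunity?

0.9802 (arbitrage exists)

Around NOK → JPY → GBP → NOK: 1 ÷ 0.0768167 ÷ 163.170 ÷ 0.0813924 = 0.980212
Product < 1; profitable direction is NOK → GBP → JPY → NOK.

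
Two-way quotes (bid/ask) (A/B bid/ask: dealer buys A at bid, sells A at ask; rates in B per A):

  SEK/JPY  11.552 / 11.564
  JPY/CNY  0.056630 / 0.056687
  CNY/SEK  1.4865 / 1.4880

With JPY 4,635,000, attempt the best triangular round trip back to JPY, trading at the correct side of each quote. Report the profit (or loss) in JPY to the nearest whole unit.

Best loop JPY → SEK → CNY → JPY:
JPY 4,635,000 ÷ 11.564 (buy SEK at ask) = SEK 400,812.87
SEK 400,812.87 ÷ 1.4880 (buy CNY at ask) = CNY 269,363.49
CNY 269,363.49 ÷ 0.056687 (buy JPY at ask) = JPY 4,751,768

Net profit: JPY 116,768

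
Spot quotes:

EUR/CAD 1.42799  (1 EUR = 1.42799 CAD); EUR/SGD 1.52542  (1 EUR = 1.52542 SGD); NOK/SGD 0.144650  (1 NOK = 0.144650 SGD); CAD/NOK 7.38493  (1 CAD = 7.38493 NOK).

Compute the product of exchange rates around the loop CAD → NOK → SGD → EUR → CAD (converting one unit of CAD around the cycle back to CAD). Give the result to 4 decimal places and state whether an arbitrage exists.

1.0000 (no arbitrage)

Around CAD → NOK → SGD → EUR → CAD: 1 × 7.38493 × 0.144650 ÷ 1.52542 × 1.42799 = 1.000001
Product ≈ 1 (deviation 0.000%, within rounding noise).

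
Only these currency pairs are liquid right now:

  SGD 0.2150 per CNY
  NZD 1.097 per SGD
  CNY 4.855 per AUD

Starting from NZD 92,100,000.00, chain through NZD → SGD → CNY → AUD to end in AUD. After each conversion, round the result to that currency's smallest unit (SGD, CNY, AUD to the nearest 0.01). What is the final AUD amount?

AUD 80,431,340.79

NZD 92,100,000.00 ÷ 1.097 = SGD 83,956,244.30
SGD 83,956,244.30 ÷ 0.2150 = CNY 390,494,159.53
CNY 390,494,159.53 ÷ 4.855 = AUD 80,431,340.79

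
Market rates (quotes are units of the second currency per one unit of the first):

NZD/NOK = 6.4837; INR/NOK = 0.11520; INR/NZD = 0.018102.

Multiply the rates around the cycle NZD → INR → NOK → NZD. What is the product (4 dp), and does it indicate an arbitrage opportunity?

0.9815 (arbitrage exists)

Around NZD → INR → NOK → NZD: 1 ÷ 0.018102 × 0.11520 ÷ 6.4837 = 0.981529
Product < 1; profitable direction is NZD → NOK → INR → NZD.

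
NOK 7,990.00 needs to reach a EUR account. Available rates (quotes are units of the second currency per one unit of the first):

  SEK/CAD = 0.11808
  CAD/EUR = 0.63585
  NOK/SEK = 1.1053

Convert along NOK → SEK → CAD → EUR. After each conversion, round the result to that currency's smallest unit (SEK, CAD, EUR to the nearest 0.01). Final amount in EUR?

NOK 7,990.00 × 1.1053 = SEK 8,831.35
SEK 8,831.35 × 0.11808 = CAD 1,042.81
CAD 1,042.81 × 0.63585 = EUR 663.07

EUR 663.07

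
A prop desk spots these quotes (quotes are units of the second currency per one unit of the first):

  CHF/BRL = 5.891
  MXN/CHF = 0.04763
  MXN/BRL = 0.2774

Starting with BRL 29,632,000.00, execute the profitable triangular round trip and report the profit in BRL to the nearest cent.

Profitable loop is BRL → MXN → CHF → BRL:
BRL 29,632,000.00 ÷ 0.2774 = MXN 106,820,475.85
MXN 106,820,475.85 × 0.04763 = CHF 5,087,859.26
CHF 5,087,859.26 × 5.891 = BRL 29,972,578.93
Profit = BRL 29,972,578.93 − BRL 29,632,000.00

Profit: BRL 340,578.93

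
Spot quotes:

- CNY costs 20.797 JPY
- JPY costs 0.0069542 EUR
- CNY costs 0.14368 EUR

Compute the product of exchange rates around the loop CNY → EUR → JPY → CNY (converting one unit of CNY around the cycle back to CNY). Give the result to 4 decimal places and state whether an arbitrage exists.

Around CNY → EUR → JPY → CNY: 1 × 0.14368 ÷ 0.0069542 ÷ 20.797 = 0.993456
Product < 1; profitable direction is CNY → JPY → EUR → CNY.

0.9935 (arbitrage exists)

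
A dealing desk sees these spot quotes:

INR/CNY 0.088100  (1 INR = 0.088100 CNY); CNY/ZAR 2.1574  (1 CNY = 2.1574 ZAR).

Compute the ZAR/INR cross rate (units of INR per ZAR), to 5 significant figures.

ZAR/INR = 5.2613

1 ZAR ÷ 2.1574 = 0.463521 CNY
0.463521 CNY ÷ 0.088100 = 5.2613 INR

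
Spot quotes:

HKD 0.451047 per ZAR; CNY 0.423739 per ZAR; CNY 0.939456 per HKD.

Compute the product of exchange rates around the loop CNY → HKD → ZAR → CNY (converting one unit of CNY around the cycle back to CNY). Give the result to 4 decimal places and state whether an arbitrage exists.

1.0000 (no arbitrage)

Around CNY → HKD → ZAR → CNY: 1 ÷ 0.939456 ÷ 0.451047 × 0.423739 = 1.000000
Product ≈ 1 (deviation 0.000%, within rounding noise).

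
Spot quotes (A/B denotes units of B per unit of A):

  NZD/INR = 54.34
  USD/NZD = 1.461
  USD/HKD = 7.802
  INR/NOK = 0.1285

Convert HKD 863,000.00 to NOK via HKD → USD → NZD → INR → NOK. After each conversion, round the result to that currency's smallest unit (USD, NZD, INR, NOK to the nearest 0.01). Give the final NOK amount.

NOK 1,128,438.32

HKD 863,000.00 ÷ 7.802 = USD 110,612.66
USD 110,612.66 × 1.461 = NZD 161,605.10
NZD 161,605.10 × 54.34 = INR 8,781,621.13
INR 8,781,621.13 × 0.1285 = NOK 1,128,438.32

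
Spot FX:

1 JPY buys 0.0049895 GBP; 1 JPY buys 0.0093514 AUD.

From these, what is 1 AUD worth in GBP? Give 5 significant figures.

AUD/GBP = 0.53356

1 AUD ÷ 0.0093514 = 106.936 JPY
106.936 JPY × 0.0049895 = 0.533556 GBP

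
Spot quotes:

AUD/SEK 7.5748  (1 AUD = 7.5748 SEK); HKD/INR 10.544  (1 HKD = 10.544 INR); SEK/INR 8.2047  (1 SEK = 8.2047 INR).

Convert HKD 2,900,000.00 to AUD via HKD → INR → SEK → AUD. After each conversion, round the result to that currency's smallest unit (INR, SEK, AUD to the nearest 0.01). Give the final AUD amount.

AUD 492,005.00

HKD 2,900,000.00 × 10.544 = INR 30,577,600.00
INR 30,577,600.00 ÷ 8.2047 = SEK 3,726,839.49
SEK 3,726,839.49 ÷ 7.5748 = AUD 492,005.00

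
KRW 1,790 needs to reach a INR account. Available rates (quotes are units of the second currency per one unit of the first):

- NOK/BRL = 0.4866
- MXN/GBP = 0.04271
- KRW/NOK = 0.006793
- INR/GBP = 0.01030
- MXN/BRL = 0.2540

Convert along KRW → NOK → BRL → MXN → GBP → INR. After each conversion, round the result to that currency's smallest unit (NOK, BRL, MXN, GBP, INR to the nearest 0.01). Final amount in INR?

KRW 1,790 × 0.006793 = NOK 12.16
NOK 12.16 × 0.4866 = BRL 5.92
BRL 5.92 ÷ 0.2540 = MXN 23.31
MXN 23.31 × 0.04271 = GBP 1.00
GBP 1.00 ÷ 0.01030 = INR 97.09

INR 97.09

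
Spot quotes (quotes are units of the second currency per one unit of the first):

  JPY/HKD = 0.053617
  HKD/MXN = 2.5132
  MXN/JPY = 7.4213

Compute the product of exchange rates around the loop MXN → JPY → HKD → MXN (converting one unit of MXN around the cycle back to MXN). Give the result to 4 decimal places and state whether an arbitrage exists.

1.0000 (no arbitrage)

Around MXN → JPY → HKD → MXN: 1 × 7.4213 × 0.053617 × 2.5132 = 1.000022
Product ≈ 1 (deviation 0.002%, within rounding noise).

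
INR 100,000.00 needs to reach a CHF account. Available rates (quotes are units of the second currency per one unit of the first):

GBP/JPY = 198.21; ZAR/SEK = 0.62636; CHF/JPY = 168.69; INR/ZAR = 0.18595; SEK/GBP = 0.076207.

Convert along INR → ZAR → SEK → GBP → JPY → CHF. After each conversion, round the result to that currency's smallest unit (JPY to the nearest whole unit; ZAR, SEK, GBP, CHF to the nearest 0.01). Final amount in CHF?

CHF 1,042.92

INR 100,000.00 × 0.18595 = ZAR 18,595.00
ZAR 18,595.00 × 0.62636 = SEK 11,647.16
SEK 11,647.16 × 0.076207 = GBP 887.60
GBP 887.60 × 198.21 = JPY 175,931
JPY 175,931 ÷ 168.69 = CHF 1,042.92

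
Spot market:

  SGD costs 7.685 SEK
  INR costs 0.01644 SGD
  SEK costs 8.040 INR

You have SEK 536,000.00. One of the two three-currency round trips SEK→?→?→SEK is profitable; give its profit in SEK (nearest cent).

Profit: SEK 8,460.68

Profitable loop is SEK → INR → SGD → SEK:
SEK 536,000.00 × 8.040 = INR 4,309,440.00
INR 4,309,440.00 × 0.01644 = SGD 70,847.19
SGD 70,847.19 × 7.685 = SEK 544,460.68
Profit = SEK 544,460.68 − SEK 536,000.00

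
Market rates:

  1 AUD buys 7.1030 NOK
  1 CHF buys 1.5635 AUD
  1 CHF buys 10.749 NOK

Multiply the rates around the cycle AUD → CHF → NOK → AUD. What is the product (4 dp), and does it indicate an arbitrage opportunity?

0.9679 (arbitrage exists)

Around AUD → CHF → NOK → AUD: 1 ÷ 1.5635 × 10.749 ÷ 7.1030 = 0.967895
Product < 1; profitable direction is AUD → NOK → CHF → AUD.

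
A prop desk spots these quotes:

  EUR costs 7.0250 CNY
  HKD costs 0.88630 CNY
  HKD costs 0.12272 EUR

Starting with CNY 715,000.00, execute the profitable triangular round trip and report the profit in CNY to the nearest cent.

Profitable loop is CNY → EUR → HKD → CNY:
CNY 715,000.00 ÷ 7.0250 = EUR 101,779.36
EUR 101,779.36 ÷ 0.12272 = HKD 829,362.45
HKD 829,362.45 × 0.88630 = CNY 735,063.94
Profit = CNY 735,063.94 − CNY 715,000.00

Profit: CNY 20,063.94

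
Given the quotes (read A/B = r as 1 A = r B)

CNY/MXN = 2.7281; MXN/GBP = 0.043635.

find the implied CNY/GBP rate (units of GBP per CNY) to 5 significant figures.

1 CNY × 2.7281 = 2.7281 MXN
2.7281 MXN × 0.043635 = 0.119041 GBP

CNY/GBP = 0.11904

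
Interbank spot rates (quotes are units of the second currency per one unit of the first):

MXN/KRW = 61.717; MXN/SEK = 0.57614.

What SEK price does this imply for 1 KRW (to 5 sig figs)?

1 KRW ÷ 61.717 = 0.016203 MXN
0.016203 MXN × 0.57614 = 0.00933519 SEK

KRW/SEK = 0.0093352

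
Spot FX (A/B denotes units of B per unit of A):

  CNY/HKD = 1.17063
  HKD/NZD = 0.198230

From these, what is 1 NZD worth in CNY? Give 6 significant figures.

1 NZD ÷ 0.198230 = 5.04465 HKD
5.04465 HKD ÷ 1.17063 = 4.30934 CNY

NZD/CNY = 4.30934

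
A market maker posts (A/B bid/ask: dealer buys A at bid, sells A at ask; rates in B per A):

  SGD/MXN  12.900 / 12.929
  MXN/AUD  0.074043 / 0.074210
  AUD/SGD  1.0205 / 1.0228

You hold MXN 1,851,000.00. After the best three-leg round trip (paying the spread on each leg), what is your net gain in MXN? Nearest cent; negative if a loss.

Net profit: MXN 35,202.57

Best loop MXN → SGD → AUD → MXN:
MXN 1,851,000.00 ÷ 12.929 (buy SGD at ask) = SGD 143,166.52
SGD 143,166.52 ÷ 1.0228 (buy AUD at ask) = AUD 139,975.09
AUD 139,975.09 ÷ 0.074210 (buy MXN at ask) = MXN 1,886,202.57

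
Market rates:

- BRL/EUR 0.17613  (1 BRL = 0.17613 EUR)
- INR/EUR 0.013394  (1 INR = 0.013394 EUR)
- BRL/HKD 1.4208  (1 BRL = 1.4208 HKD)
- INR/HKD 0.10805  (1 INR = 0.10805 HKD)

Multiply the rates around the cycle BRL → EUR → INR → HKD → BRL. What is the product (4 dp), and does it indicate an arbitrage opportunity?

1.0000 (no arbitrage)

Around BRL → EUR → INR → HKD → BRL: 1 × 0.17613 ÷ 0.013394 × 0.10805 ÷ 1.4208 = 1.000034
Product ≈ 1 (deviation 0.003%, within rounding noise).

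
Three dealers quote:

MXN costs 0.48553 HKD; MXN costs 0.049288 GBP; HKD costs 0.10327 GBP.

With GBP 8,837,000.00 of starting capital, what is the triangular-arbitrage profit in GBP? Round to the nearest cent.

Profit: GBP 152,880.23

Profitable loop is GBP → MXN → HKD → GBP:
GBP 8,837,000.00 ÷ 0.049288 = MXN 179,293,134.23
MXN 179,293,134.23 × 0.48553 = HKD 87,052,195.46
HKD 87,052,195.46 × 0.10327 = GBP 8,989,880.23
Profit = GBP 8,989,880.23 − GBP 8,837,000.00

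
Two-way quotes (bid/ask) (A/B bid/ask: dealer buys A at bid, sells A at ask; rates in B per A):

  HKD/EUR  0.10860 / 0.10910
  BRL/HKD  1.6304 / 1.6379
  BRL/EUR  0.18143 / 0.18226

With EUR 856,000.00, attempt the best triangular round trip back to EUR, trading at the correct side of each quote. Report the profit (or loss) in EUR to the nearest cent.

Best loop EUR → HKD → BRL → EUR:
EUR 856,000.00 ÷ 0.10910 (buy HKD at ask) = HKD 7,846,012.83
HKD 7,846,012.83 ÷ 1.6379 (buy BRL at ask) = BRL 4,790,288.07
BRL 4,790,288.07 × 0.18143 (sell BRL at bid) = EUR 869,101.96

Net profit: EUR 13,101.96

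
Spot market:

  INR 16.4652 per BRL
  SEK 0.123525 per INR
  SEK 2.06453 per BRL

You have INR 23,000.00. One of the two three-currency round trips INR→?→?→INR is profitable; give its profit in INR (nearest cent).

Profit: INR 346.79

Profitable loop is INR → BRL → SEK → INR:
INR 23,000.00 ÷ 16.4652 = BRL 1,396.89
BRL 1,396.89 × 2.06453 = SEK 2,883.91
SEK 2,883.91 ÷ 0.123525 = INR 23,346.79
Profit = INR 23,346.79 − INR 23,000.00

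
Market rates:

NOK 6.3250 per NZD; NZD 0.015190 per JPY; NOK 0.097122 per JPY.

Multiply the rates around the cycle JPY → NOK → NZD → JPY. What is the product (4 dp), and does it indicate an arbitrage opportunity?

Around JPY → NOK → NZD → JPY: 1 × 0.097122 ÷ 6.3250 ÷ 0.015190 = 1.010879
Product > 1; profitable direction is JPY → NOK → NZD → JPY.

1.0109 (arbitrage exists)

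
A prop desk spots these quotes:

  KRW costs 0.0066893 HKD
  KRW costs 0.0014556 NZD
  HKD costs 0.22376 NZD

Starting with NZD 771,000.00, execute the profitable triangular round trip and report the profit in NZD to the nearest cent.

Profitable loop is NZD → KRW → HKD → NZD:
NZD 771,000.00 ÷ 0.0014556 = KRW 529,678,483
KRW 529,678,483 × 0.0066893 = HKD 3,543,178.28
HKD 3,543,178.28 × 0.22376 = NZD 792,821.57
Profit = NZD 792,821.57 − NZD 771,000.00

Profit: NZD 21,821.57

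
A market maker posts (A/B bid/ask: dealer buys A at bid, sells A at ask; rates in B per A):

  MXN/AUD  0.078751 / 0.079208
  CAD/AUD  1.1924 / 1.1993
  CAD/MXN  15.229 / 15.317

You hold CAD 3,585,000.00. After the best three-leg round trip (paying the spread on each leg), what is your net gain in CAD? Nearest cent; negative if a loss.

Best loop CAD → MXN → AUD → CAD:
CAD 3,585,000.00 × 15.229 (sell CAD at bid) = MXN 54,595,965.00
MXN 54,595,965.00 × 0.078751 (sell MXN at bid) = AUD 4,299,486.84
AUD 4,299,486.84 ÷ 1.1993 (buy CAD at ask) = CAD 3,584,996.95

Net result: CAD -3.05 (no profitable arbitrage after spreads)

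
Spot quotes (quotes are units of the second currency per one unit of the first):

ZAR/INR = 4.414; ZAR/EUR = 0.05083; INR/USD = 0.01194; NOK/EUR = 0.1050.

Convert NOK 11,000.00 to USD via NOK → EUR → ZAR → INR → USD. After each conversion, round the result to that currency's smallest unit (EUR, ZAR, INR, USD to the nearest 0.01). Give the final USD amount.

NOK 11,000.00 × 0.1050 = EUR 1,155.00
EUR 1,155.00 ÷ 0.05083 = ZAR 22,722.80
ZAR 22,722.80 × 4.414 = INR 100,298.44
INR 100,298.44 × 0.01194 = USD 1,197.56

USD 1,197.56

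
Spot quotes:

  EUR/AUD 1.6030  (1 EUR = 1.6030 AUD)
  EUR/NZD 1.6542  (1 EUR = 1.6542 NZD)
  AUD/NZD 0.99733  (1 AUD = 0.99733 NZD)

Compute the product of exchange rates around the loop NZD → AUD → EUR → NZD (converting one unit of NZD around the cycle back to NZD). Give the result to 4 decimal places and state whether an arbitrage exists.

1.0347 (arbitrage exists)

Around NZD → AUD → EUR → NZD: 1 ÷ 0.99733 ÷ 1.6030 × 1.6542 = 1.034703
Product > 1; profitable direction is NZD → AUD → EUR → NZD.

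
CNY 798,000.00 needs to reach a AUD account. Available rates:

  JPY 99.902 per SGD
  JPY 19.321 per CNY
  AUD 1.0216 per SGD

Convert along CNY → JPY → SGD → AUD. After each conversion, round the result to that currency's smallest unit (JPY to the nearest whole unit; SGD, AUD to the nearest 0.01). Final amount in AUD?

AUD 157,666.42

CNY 798,000.00 × 19.321 = JPY 15,418,158
JPY 15,418,158 ÷ 99.902 = SGD 154,332.83
SGD 154,332.83 × 1.0216 = AUD 157,666.42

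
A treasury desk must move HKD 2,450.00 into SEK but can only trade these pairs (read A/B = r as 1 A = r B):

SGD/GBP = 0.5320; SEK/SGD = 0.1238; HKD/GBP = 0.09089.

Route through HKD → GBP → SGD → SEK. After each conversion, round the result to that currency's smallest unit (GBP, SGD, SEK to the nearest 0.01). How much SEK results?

HKD 2,450.00 × 0.09089 = GBP 222.68
GBP 222.68 ÷ 0.5320 = SGD 418.57
SGD 418.57 ÷ 0.1238 = SEK 3,381.02

SEK 3,381.02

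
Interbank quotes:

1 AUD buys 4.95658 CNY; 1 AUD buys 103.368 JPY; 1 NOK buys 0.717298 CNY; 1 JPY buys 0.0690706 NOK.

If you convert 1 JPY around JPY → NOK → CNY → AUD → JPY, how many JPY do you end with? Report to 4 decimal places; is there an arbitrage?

1.0332 (arbitrage exists)

Around JPY → NOK → CNY → AUD → JPY: 1 × 0.0690706 × 0.717298 ÷ 4.95658 × 103.368 = 1.033230
Product > 1; profitable direction is JPY → NOK → CNY → AUD → JPY.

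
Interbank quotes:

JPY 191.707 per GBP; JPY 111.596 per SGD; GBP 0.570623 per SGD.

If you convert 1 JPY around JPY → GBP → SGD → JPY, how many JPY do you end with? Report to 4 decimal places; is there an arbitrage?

1.0201 (arbitrage exists)

Around JPY → GBP → SGD → JPY: 1 ÷ 191.707 ÷ 0.570623 × 111.596 = 1.020144
Product > 1; profitable direction is JPY → GBP → SGD → JPY.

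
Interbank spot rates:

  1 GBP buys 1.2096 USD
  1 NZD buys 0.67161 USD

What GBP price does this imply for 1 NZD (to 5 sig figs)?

NZD/GBP = 0.55523

1 NZD × 0.67161 = 0.67161 USD
0.67161 USD ÷ 1.2096 = 0.555233 GBP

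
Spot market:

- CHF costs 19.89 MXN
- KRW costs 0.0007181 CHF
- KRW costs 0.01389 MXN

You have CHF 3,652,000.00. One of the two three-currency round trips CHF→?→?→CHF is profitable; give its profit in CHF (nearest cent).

Profitable loop is CHF → MXN → KRW → CHF:
CHF 3,652,000.00 × 19.89 = MXN 72,638,280.00
MXN 72,638,280.00 ÷ 0.01389 = KRW 5,229,537,797
KRW 5,229,537,797 × 0.0007181 = CHF 3,755,331.09
Profit = CHF 3,755,331.09 − CHF 3,652,000.00

Profit: CHF 103,331.09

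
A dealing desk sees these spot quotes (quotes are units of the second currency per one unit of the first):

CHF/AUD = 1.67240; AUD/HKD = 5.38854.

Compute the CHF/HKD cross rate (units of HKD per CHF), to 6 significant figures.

1 CHF × 1.67240 = 1.6724 AUD
1.6724 AUD × 5.38854 = 9.01179 HKD

CHF/HKD = 9.01179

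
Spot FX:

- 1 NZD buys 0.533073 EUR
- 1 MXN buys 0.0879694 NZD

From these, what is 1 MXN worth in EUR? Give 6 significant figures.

MXN/EUR = 0.0468941

1 MXN × 0.0879694 = 0.0879694 NZD
0.0879694 NZD × 0.533073 = 0.0468941 EUR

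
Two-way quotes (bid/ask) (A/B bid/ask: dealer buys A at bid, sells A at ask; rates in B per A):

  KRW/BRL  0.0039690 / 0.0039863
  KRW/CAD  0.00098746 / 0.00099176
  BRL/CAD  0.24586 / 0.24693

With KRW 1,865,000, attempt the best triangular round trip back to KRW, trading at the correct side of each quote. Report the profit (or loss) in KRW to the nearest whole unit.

Best loop KRW → CAD → BRL → KRW:
KRW 1,865,000 × 0.00098746 (sell KRW at bid) = CAD 1,841.61
CAD 1,841.61 ÷ 0.24693 (buy BRL at ask) = BRL 7,458.04
BRL 7,458.04 ÷ 0.0039863 (buy KRW at ask) = KRW 1,870,917

Net profit: KRW 5,917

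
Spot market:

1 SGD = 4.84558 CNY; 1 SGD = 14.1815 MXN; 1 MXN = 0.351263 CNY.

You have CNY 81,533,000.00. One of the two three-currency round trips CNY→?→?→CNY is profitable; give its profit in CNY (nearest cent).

Profitable loop is CNY → SGD → MXN → CNY:
CNY 81,533,000.00 ÷ 4.84558 = SGD 16,826,262.28
SGD 16,826,262.28 × 14.1815 = MXN 238,621,638.59
MXN 238,621,638.59 × 0.351263 = CNY 83,818,952.63
Profit = CNY 83,818,952.63 − CNY 81,533,000.00

Profit: CNY 2,285,952.63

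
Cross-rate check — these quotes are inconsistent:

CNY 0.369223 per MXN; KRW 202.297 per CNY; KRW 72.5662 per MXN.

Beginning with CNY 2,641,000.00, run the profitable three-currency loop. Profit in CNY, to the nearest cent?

Profitable loop is CNY → KRW → MXN → CNY:
CNY 2,641,000.00 × 202.297 = KRW 534,266,377
KRW 534,266,377 ÷ 72.5662 = MXN 7,362,468.71
MXN 7,362,468.71 × 0.369223 = CNY 2,718,392.79
Profit = CNY 2,718,392.79 − CNY 2,641,000.00

Profit: CNY 77,392.79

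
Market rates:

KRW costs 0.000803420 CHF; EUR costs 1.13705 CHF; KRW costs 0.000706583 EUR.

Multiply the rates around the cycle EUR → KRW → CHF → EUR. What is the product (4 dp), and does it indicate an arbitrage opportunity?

Around EUR → KRW → CHF → EUR: 1 ÷ 0.000706583 × 0.000803420 ÷ 1.13705 = 1.000000
Product ≈ 1 (deviation 0.000%, within rounding noise).

1.0000 (no arbitrage)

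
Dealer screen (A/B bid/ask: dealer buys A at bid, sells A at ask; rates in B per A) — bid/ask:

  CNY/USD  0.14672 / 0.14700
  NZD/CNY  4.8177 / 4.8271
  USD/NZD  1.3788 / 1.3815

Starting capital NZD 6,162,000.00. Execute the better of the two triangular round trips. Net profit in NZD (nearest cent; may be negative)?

Net profit: NZD 123,895.75

Best loop NZD → USD → CNY → NZD:
NZD 6,162,000.00 ÷ 1.3815 (buy USD at ask) = USD 4,460,369.16
USD 4,460,369.16 ÷ 0.14700 (buy CNY at ask) = CNY 30,342,647.37
CNY 30,342,647.37 ÷ 4.8271 (buy NZD at ask) = NZD 6,285,895.75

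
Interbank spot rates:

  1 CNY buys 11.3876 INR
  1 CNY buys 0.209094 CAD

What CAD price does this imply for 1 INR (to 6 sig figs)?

1 INR ÷ 11.3876 = 0.0878148 CNY
0.0878148 CNY × 0.209094 = 0.0183616 CAD

INR/CAD = 0.0183616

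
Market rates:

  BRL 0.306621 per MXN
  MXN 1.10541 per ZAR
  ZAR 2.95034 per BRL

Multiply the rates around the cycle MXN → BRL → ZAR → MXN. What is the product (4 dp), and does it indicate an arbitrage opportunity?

1.0000 (no arbitrage)

Around MXN → BRL → ZAR → MXN: 1 × 0.306621 × 2.95034 × 1.10541 = 0.999994
Product ≈ 1 (deviation 0.001%, within rounding noise).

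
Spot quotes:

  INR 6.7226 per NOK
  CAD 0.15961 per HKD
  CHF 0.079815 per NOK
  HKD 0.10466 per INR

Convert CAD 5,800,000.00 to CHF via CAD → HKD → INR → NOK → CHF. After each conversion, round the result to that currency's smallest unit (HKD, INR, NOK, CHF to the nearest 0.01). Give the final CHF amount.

CAD 5,800,000.00 ÷ 0.15961 = HKD 36,338,575.28
HKD 36,338,575.28 ÷ 0.10466 = INR 347,205,955.28
INR 347,205,955.28 ÷ 6.7226 = NOK 51,647,570.18
NOK 51,647,570.18 × 0.079815 = CHF 4,122,250.81

CHF 4,122,250.81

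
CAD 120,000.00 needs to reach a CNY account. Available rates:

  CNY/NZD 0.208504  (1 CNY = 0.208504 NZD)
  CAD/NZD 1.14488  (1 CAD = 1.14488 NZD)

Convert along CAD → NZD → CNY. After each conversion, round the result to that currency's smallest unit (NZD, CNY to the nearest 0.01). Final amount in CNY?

CAD 120,000.00 × 1.14488 = NZD 137,385.60
NZD 137,385.60 ÷ 0.208504 = CNY 658,911.10

CNY 658,911.10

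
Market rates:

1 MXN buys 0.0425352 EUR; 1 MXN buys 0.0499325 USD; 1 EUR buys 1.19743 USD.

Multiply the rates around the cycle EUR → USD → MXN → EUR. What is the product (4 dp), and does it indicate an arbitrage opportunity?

Around EUR → USD → MXN → EUR: 1 × 1.19743 ÷ 0.0499325 × 0.0425352 = 1.020036
Product > 1; profitable direction is EUR → USD → MXN → EUR.

1.0200 (arbitrage exists)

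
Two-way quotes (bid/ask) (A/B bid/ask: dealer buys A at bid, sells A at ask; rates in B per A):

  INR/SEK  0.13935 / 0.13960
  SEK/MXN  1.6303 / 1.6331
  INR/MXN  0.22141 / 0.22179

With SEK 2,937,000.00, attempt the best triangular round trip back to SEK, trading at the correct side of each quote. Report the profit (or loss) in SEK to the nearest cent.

Net profit: SEK 71,406.28

Best loop SEK → MXN → INR → SEK:
SEK 2,937,000.00 × 1.6303 (sell SEK at bid) = MXN 4,788,191.10
MXN 4,788,191.10 ÷ 0.22179 (buy INR at ask) = INR 21,588,850.26
INR 21,588,850.26 × 0.13935 (sell INR at bid) = SEK 3,008,406.28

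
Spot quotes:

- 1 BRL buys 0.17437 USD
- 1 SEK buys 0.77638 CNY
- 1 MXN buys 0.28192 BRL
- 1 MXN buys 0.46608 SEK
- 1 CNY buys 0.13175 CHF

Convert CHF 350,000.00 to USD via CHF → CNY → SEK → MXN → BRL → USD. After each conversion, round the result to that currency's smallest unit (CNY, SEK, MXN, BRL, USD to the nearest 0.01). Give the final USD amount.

USD 360,894.50

CHF 350,000.00 ÷ 0.13175 = CNY 2,656,546.49
CNY 2,656,546.49 ÷ 0.77638 = SEK 3,421,709.07
SEK 3,421,709.07 ÷ 0.46608 = MXN 7,341,462.99
MXN 7,341,462.99 × 0.28192 = BRL 2,069,705.25
BRL 2,069,705.25 × 0.17437 = USD 360,894.50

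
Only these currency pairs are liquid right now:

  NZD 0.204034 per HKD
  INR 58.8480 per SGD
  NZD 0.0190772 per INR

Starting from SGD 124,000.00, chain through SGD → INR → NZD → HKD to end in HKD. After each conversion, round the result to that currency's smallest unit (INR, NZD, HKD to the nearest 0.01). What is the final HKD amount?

SGD 124,000.00 × 58.8480 = INR 7,297,152.00
INR 7,297,152.00 × 0.0190772 = NZD 139,209.23
NZD 139,209.23 ÷ 0.204034 = HKD 682,284.47

HKD 682,284.47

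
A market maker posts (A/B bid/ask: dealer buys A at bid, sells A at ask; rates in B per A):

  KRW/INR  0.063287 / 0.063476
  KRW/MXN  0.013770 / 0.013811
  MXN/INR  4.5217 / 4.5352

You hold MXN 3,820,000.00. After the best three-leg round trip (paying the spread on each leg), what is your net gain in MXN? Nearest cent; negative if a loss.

Net profit: MXN 39,724.47

Best loop MXN → KRW → INR → MXN:
MXN 3,820,000.00 ÷ 0.013811 (buy KRW at ask) = KRW 276,591,123
KRW 276,591,123 × 0.063287 (sell KRW at bid) = INR 17,504,622.40
INR 17,504,622.40 ÷ 4.5352 (buy MXN at ask) = MXN 3,859,724.47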